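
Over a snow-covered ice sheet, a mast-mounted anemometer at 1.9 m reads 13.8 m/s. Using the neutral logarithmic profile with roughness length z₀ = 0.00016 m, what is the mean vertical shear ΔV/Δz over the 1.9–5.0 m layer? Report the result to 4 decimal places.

0.4591 m/s/m

Log law: V₂ = V₁ · ln(z₂/z₀)/ln(z₁/z₀) = 13.8 × 10.3498/9.3822 = 15.2232 m/s
ΔV/Δz = (15.2232 − 13.8)/(5.0 − 1.9) = 1.4232/3.1000 = 0.45909 m/s/m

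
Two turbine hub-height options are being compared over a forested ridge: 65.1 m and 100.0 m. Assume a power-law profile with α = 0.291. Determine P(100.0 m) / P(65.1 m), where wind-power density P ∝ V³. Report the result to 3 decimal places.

1.455

Speed ratio: V_B/V_A = (z_B/z_A)^α = (100.0/65.1)^0.291 = (1.5361)^0.291 = 1.13305
Power-density ratio: P_B/P_A = (V_B/V_A)³ = (1.13305)³ = 1.45460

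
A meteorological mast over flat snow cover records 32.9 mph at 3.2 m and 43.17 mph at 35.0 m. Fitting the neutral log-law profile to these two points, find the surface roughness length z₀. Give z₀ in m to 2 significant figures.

z₀ ≈ 0.0015 m

Log law: V(z) ∝ ln(z/z₀). With r = V₁/V₂ = 32.9/43.17 = 0.76210,
r · ln(z₂/z₀) = ln(z₁/z₀) ⇒ ln z₀ = (ln z₁ − r·ln z₂)/(1 − r)
ln z₀ = (1.16315 − 0.76210×3.55535) / 0.23790 = -6.5003
z₀ = exp(-6.5003) = 0.001503 m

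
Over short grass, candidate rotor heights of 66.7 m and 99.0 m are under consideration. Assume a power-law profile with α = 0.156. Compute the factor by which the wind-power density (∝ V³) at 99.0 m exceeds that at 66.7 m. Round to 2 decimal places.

Speed ratio: V_B/V_A = (z_B/z_A)^α = (99.0/66.7)^0.156 = (1.4843)^0.156 = 1.06354
Power-density ratio: P_B/P_A = (V_B/V_A)³ = (1.06354)³ = 1.20300

1.20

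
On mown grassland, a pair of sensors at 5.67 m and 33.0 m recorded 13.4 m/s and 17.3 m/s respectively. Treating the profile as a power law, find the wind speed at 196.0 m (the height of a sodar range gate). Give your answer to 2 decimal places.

22.40 m/s

First find α: α = ln(V₂/V₁)/ln(z₂/z₁) = ln(17.3/13.4)/ln(33.0/5.67) = 0.25545/1.76132 = 0.1450
Extrapolate from 33.0 m to 196.0 m: V₃ = 17.3 × (196.0/33.0)^0.1450 = 17.3 × 1.2948 = 22.4009 m/s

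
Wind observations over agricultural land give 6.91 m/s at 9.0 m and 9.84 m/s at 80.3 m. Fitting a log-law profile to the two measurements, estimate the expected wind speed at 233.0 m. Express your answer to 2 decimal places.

Log law: V ∝ ln(z/z₀). From the pair, with r = V₁/V₂ = 0.70224,
ln z₀ = (ln z₁ − r·ln z₂)/(1 − r) = (2.1972 − 0.70224×4.3858)/0.29776 = -2.9642 → z₀ = 0.05160 m
V₃ = V₁ · ln(z₃/z₀)/ln(z₁/z₀) = 6.91 × 8.4152/5.1614 = 11.2662 m/s

11.27 m/s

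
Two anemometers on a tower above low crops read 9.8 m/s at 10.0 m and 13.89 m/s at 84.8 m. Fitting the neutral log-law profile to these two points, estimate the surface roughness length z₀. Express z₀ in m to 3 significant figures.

z₀ ≈ 0.0596 m

Log law: V(z) ∝ ln(z/z₀). With r = V₁/V₂ = 9.8/13.89 = 0.70554,
r · ln(z₂/z₀) = ln(z₁/z₀) ⇒ ln z₀ = (ln z₁ − r·ln z₂)/(1 − r)
ln z₀ = (2.30259 − 0.70554×4.44030) / 0.29446 = -2.8196
z₀ = exp(-2.8196) = 0.05963 m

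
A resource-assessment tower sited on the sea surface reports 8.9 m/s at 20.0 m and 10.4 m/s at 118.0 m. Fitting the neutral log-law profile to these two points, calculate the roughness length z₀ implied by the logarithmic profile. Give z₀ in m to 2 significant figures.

Log law: V(z) ∝ ln(z/z₀). With r = V₁/V₂ = 8.9/10.4 = 0.85577,
r · ln(z₂/z₀) = ln(z₁/z₀) ⇒ ln z₀ = (ln z₁ − r·ln z₂)/(1 − r)
ln z₀ = (2.99573 − 0.85577×4.77068) / 0.14423 = -7.5357
z₀ = exp(-7.5357) = 0.0005337 m

z₀ ≈ 0.00053 m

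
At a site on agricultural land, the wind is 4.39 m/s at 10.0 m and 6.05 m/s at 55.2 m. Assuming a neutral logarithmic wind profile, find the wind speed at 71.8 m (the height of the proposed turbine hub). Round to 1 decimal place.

6.3 m/s

Log law: V ∝ ln(z/z₀). From the pair, with r = V₁/V₂ = 0.72562,
ln z₀ = (ln z₁ − r·ln z₂)/(1 − r) = (2.3026 − 0.72562×4.0110)/0.27438 = -2.2154 → z₀ = 0.1091 m
V₃ = V₁ · ln(z₃/z₀)/ln(z₁/z₀) = 4.39 × 6.4892/4.5179 = 6.3055 m/s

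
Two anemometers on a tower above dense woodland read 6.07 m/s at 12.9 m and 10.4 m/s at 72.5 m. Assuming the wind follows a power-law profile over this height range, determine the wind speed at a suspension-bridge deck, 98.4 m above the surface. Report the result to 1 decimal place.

11.4 m/s

First find α: α = ln(V₂/V₁)/ln(z₂/z₁) = ln(10.4/6.07)/ln(72.5/12.9) = 0.53845/1.72636 = 0.3119
Extrapolate from 72.5 m to 98.4 m: V₃ = 10.4 × (98.4/72.5)^0.3119 = 10.4 × 1.1000 = 11.4395 m/s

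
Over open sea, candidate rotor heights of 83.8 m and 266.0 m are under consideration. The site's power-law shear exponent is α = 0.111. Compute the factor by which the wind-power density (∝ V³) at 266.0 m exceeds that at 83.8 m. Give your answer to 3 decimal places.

1.469

Speed ratio: V_B/V_A = (z_B/z_A)^α = (266.0/83.8)^0.111 = (3.1742)^0.111 = 1.13679
Power-density ratio: P_B/P_A = (V_B/V_A)³ = (1.13679)³ = 1.46908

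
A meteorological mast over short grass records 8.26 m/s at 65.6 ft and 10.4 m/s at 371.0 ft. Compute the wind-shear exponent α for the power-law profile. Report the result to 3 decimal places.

Power law: V₂/V₁ = (z₂/z₁)^α ⇒ α = ln(V₂/V₁) / ln(z₂/z₁)
α = ln(10.4/8.26) / ln(371.0/65.6) = ln(1.2591) / ln(5.6555)
  = 0.23038 / 1.73263 = 0.13297

α ≈ 0.133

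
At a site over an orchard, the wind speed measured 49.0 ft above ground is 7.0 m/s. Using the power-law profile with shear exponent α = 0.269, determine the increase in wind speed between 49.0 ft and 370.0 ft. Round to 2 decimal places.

5.06 m/s

Power law: V₂ = V₁ · (z₂/z₁)^α = 7.0 × (7.5510)^0.269 = 12.0582 m/s
ΔV = 12.0582 − 7.0 = 5.0582 m/s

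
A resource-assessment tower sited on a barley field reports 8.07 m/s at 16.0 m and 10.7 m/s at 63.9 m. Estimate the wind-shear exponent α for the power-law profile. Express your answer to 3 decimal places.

α ≈ 0.204

Power law: V₂/V₁ = (z₂/z₁)^α ⇒ α = ln(V₂/V₁) / ln(z₂/z₁)
α = ln(10.7/8.07) / ln(63.9/16.0) = ln(1.3259) / ln(3.9937)
  = 0.28209 / 1.38473 = 0.20371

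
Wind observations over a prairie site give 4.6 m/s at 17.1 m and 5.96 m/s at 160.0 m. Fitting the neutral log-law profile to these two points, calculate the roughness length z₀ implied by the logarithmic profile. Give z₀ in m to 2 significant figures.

Log law: V(z) ∝ ln(z/z₀). With r = V₁/V₂ = 4.6/5.96 = 0.77181,
r · ln(z₂/z₀) = ln(z₁/z₀) ⇒ ln z₀ = (ln z₁ − r·ln z₂)/(1 − r)
ln z₀ = (2.83908 − 0.77181×5.07517) / 0.22819 = -4.7242
z₀ = exp(-4.7242) = 0.008878 m

z₀ ≈ 0.0089 m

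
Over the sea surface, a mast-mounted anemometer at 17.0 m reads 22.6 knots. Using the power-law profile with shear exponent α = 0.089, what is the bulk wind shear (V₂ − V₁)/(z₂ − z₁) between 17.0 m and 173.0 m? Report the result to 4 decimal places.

Power law: V₂ = V₁ · (z₂/z₁)^α = 22.6 × (10.1765)^0.089 = 27.7833 knots
ΔV/Δz = (27.7833 − 22.6)/(173.0 − 17.0) = 5.1833/156.0000 = 0.03323 knots/m

0.0332 knots/m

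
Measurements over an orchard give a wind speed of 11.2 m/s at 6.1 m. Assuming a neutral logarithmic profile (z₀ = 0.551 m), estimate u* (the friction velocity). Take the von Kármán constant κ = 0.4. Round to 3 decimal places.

Log law: V(z) = (u*/κ) · ln(z/z₀) ⇒ u* = κ · V / ln(z/z₀)
u* = 0.4 × 11.2 / ln(6.1/0.551) = 0.4 × 11.2 / 2.4043
   = 4.4800 / 2.4043 = 1.8633 m/s

u* ≈ 1.863 m/s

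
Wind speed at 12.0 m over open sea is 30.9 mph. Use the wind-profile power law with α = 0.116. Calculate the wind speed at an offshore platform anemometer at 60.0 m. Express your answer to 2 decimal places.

Power-law profile: V₂ = V₁ · (z₂/z₁)^α
V₂ = 30.9 × (60.0/12.0)^0.116 = 30.9 × (5.0000)^0.116
    = 30.9 × 1.2053 = 37.2425 mph

37.24 mph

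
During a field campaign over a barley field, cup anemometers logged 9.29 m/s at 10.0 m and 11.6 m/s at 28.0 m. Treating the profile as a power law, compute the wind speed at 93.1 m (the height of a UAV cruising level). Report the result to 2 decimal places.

First find α: α = ln(V₂/V₁)/ln(z₂/z₁) = ln(11.6/9.29)/ln(28.0/10.0) = 0.22207/1.02962 = 0.2157
Extrapolate from 28.0 m to 93.1 m: V₃ = 11.6 × (93.1/28.0)^0.2157 = 11.6 × 1.2958 = 15.0313 m/s

15.03 m/s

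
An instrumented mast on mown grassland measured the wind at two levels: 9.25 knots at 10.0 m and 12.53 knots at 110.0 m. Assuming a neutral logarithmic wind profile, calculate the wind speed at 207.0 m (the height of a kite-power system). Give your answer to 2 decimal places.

Log law: V ∝ ln(z/z₀). From the pair, with r = V₁/V₂ = 0.73823,
ln z₀ = (ln z₁ − r·ln z₂)/(1 − r) = (2.3026 − 0.73823×4.7005)/0.26177 = -4.4598 → z₀ = 0.01156 m
V₃ = V₁ · ln(z₃/z₀)/ln(z₁/z₀) = 9.25 × 9.7925/6.7624 = 13.3948 knots

13.39 knots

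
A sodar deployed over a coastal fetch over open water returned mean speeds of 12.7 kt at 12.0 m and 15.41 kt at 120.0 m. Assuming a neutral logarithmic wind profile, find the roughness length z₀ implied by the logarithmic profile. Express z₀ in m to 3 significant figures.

z₀ ≈ 0.000247 m

Log law: V(z) ∝ ln(z/z₀). With r = V₁/V₂ = 12.7/15.41 = 0.82414,
r · ln(z₂/z₀) = ln(z₁/z₀) ⇒ ln z₀ = (ln z₁ − r·ln z₂)/(1 − r)
ln z₀ = (2.48491 − 0.82414×4.78749) / 0.17586 = -8.3058
z₀ = exp(-8.3058) = 0.0002471 m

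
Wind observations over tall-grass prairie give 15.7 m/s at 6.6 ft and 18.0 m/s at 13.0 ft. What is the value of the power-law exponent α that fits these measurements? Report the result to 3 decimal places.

Power law: V₂/V₁ = (z₂/z₁)^α ⇒ α = ln(V₂/V₁) / ln(z₂/z₁)
α = ln(18.0/15.7) / ln(13.0/6.6) = ln(1.1465) / ln(1.9697)
  = 0.13671 / 0.67788 = 0.20167

α ≈ 0.202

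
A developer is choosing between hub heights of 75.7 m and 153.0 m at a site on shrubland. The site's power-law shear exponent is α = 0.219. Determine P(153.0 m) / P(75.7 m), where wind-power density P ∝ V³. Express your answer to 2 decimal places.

1.59

Speed ratio: V_B/V_A = (z_B/z_A)^α = (153.0/75.7)^0.219 = (2.0211)^0.219 = 1.16661
Power-density ratio: P_B/P_A = (V_B/V_A)³ = (1.16661)³ = 1.58773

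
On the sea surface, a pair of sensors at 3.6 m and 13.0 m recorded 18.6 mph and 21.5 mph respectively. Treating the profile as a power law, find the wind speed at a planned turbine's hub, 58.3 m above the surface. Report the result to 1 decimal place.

25.5 mph

First find α: α = ln(V₂/V₁)/ln(z₂/z₁) = ln(21.5/18.6)/ln(13.0/3.6) = 0.14489/1.28402 = 0.1128
Extrapolate from 13.0 m to 58.3 m: V₃ = 21.5 × (58.3/13.0)^0.1128 = 21.5 × 1.1845 = 25.4672 mph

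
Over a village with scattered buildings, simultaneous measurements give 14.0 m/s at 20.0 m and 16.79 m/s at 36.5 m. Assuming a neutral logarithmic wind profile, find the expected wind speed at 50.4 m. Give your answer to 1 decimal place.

Log law: V ∝ ln(z/z₀). From the pair, with r = V₁/V₂ = 0.83383,
ln z₀ = (ln z₁ − r·ln z₂)/(1 − r) = (2.9957 − 0.83383×3.5973)/0.16617 = -0.0229 → z₀ = 0.9773 m
V₃ = V₁ · ln(z₃/z₀)/ln(z₁/z₀) = 14.0 × 3.9429/3.0187 = 18.2865 m/s

18.3 m/s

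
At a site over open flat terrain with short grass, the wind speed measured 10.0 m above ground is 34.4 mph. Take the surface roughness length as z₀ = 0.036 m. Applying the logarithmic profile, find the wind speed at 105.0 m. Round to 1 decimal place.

48.8 mph

Log law: V(z) ∝ ln(z/z₀), so V₂/V₁ = ln(z₂/z₀) / ln(z₁/z₀).
ln(105.0/0.036) = 7.9782, ln(10.0/0.036) = 5.6268
V₂ = 34.4 × 7.9782/5.6268 = 34.4 × 1.4179 = 48.7753 mph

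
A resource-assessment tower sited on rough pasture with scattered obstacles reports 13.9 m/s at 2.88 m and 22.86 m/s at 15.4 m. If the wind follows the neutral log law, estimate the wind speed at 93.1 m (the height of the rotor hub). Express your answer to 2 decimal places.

32.48 m/s

Log law: V ∝ ln(z/z₀). From the pair, with r = V₁/V₂ = 0.60805,
ln z₀ = (ln z₁ − r·ln z₂)/(1 − r) = (1.0578 − 0.60805×2.7344)/0.39195 = -1.5431 → z₀ = 0.2137 m
V₃ = V₁ · ln(z₃/z₀)/ln(z₁/z₀) = 13.9 × 6.0768/2.6009 = 32.4759 m/s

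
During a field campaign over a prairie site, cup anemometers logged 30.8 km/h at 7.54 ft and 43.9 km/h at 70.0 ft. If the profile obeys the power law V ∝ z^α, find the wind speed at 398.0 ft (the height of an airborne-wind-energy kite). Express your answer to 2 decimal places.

First find α: α = ln(V₂/V₁)/ln(z₂/z₁) = ln(43.9/30.8)/ln(70.0/7.54) = 0.35440/2.22827 = 0.1590
Extrapolate from 70.0 ft to 398.0 ft: V₃ = 43.9 × (398.0/70.0)^0.1590 = 43.9 × 1.3184 = 57.8776 km/h

57.88 km/h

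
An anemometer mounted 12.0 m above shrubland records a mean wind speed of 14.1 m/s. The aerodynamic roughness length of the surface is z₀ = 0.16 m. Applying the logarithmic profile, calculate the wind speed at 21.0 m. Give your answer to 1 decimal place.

15.9 m/s

Log law: V(z) ∝ ln(z/z₀), so V₂/V₁ = ln(z₂/z₀) / ln(z₁/z₀).
ln(21.0/0.16) = 4.8771, ln(12.0/0.16) = 4.3175
V₂ = 14.1 × 4.8771/4.3175 = 14.1 × 1.1296 = 15.9276 m/s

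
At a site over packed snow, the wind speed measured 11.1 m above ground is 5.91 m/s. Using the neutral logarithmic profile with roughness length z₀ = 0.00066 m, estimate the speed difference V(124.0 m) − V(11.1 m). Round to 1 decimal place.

1.5 m/s

Log law: V₂ = V₁ · ln(z₂/z₀)/ln(z₁/z₀) = 5.91 × 12.1436/9.7302 = 7.3758 m/s
ΔV = 7.3758 − 5.91 = 1.4658 m/s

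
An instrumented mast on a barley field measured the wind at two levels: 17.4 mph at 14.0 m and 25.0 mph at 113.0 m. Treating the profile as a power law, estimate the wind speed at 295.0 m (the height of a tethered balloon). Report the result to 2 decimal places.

First find α: α = ln(V₂/V₁)/ln(z₂/z₁) = ln(25.0/17.4)/ln(113.0/14.0) = 0.36241/2.08833 = 0.1735
Extrapolate from 113.0 m to 295.0 m: V₃ = 25.0 × (295.0/113.0)^0.1735 = 25.0 × 1.1812 = 29.5298 mph

29.53 mph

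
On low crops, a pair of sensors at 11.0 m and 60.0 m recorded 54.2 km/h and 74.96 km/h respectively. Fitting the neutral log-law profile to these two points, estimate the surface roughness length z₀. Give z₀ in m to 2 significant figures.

Log law: V(z) ∝ ln(z/z₀). With r = V₁/V₂ = 54.2/74.96 = 0.72305,
r · ln(z₂/z₀) = ln(z₁/z₀) ⇒ ln z₀ = (ln z₁ − r·ln z₂)/(1 − r)
ln z₀ = (2.39790 − 0.72305×4.09434) / 0.27695 = -2.0312
z₀ = exp(-2.0312) = 0.1312 m

z₀ ≈ 0.13 m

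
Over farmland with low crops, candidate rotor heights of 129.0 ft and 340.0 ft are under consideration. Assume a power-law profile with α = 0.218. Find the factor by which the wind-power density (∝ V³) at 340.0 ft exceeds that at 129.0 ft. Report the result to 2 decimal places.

Speed ratio: V_B/V_A = (z_B/z_A)^α = (340.0/129.0)^0.218 = (2.6357)^0.218 = 1.23525
Power-density ratio: P_B/P_A = (V_B/V_A)³ = (1.23525)³ = 1.88478

1.88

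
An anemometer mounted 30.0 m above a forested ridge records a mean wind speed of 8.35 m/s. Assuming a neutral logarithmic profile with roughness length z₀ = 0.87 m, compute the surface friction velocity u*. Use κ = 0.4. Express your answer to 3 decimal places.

u* ≈ 0.943 m/s

Log law: V(z) = (u*/κ) · ln(z/z₀) ⇒ u* = κ · V / ln(z/z₀)
u* = 0.4 × 8.35 / ln(30.0/0.87) = 0.4 × 8.35 / 3.5405
   = 3.3400 / 3.5405 = 0.9434 m/s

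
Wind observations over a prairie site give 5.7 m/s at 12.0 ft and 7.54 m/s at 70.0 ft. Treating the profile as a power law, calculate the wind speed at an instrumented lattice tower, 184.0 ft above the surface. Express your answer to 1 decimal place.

First find α: α = ln(V₂/V₁)/ln(z₂/z₁) = ln(7.54/5.7)/ln(70.0/12.0) = 0.27976/1.76359 = 0.1586
Extrapolate from 70.0 ft to 184.0 ft: V₃ = 7.54 × (184.0/70.0)^0.1586 = 7.54 × 1.1657 = 8.7892 m/s

8.8 m/s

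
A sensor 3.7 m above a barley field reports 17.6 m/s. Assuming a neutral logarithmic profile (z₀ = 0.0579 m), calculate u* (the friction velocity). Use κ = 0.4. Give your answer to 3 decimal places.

u* ≈ 1.693 m/s

Log law: V(z) = (u*/κ) · ln(z/z₀) ⇒ u* = κ · V / ln(z/z₀)
u* = 0.4 × 17.6 / ln(3.7/0.0579) = 0.4 × 17.6 / 4.1574
   = 7.0400 / 4.1574 = 1.6934 m/s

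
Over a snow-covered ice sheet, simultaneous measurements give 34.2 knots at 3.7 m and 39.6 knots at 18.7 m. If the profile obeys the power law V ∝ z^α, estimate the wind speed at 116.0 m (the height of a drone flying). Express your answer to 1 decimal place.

First find α: α = ln(V₂/V₁)/ln(z₂/z₁) = ln(39.6/34.2)/ln(18.7/3.7) = 0.14660/1.62019 = 0.0905
Extrapolate from 18.7 m to 116.0 m: V₃ = 39.6 × (116.0/18.7)^0.0905 = 39.6 × 1.1796 = 46.7106 knots

46.7 knots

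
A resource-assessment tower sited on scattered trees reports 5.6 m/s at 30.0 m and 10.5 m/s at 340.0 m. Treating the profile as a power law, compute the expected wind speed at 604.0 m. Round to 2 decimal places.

12.18 m/s

First find α: α = ln(V₂/V₁)/ln(z₂/z₁) = ln(10.5/5.6)/ln(340.0/30.0) = 0.62861/2.42775 = 0.2589
Extrapolate from 340.0 m to 604.0 m: V₃ = 10.5 × (604.0/340.0)^0.2589 = 10.5 × 1.1604 = 12.1845 m/s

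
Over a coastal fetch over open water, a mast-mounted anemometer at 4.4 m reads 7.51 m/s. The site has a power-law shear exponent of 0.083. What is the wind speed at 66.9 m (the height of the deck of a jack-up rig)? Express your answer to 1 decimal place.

Power-law profile: V₂ = V₁ · (z₂/z₁)^α
V₂ = 7.51 × (66.9/4.4)^0.083 = 7.51 × (15.2045)^0.083
    = 7.51 × 1.2534 = 9.4133 m/s

9.4 m/s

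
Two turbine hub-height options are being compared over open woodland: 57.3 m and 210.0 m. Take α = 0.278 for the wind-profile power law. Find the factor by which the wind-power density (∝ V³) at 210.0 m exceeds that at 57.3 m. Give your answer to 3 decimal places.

2.954

Speed ratio: V_B/V_A = (z_B/z_A)^α = (210.0/57.3)^0.278 = (3.6649)^0.278 = 1.43486
Power-density ratio: P_B/P_A = (V_B/V_A)³ = (1.43486)³ = 2.95413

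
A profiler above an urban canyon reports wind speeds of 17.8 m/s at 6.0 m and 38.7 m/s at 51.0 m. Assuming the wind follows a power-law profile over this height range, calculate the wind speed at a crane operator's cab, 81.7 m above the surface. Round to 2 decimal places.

45.92 m/s

First find α: α = ln(V₂/V₁)/ln(z₂/z₁) = ln(38.7/17.8)/ln(51.0/6.0) = 0.77664/2.14007 = 0.3629
Extrapolate from 51.0 m to 81.7 m: V₃ = 38.7 × (81.7/51.0)^0.3629 = 38.7 × 1.1865 = 45.9177 m/s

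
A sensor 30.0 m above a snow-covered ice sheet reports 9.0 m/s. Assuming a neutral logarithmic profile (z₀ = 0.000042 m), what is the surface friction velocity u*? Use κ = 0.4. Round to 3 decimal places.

u* ≈ 0.267 m/s

Log law: V(z) = (u*/κ) · ln(z/z₀) ⇒ u* = κ · V / ln(z/z₀)
u* = 0.4 × 9.0 / ln(30.0/0.000042) = 0.4 × 9.0 / 13.4790
   = 3.6000 / 13.4790 = 0.2671 m/s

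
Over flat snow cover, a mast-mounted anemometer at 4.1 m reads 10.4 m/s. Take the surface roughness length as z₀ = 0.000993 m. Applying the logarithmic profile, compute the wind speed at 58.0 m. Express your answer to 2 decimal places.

13.71 m/s

Log law: V(z) ∝ ln(z/z₀), so V₂/V₁ = ln(z₂/z₀) / ln(z₁/z₀).
ln(58.0/0.000993) = 10.9752, ln(4.1/0.000993) = 8.3258
V₂ = 10.4 × 10.9752/8.3258 = 10.4 × 1.3182 = 13.7095 m/s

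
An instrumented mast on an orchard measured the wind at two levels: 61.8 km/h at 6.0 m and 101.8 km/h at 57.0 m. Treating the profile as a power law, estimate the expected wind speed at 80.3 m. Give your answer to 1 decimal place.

109.8 km/h

First find α: α = ln(V₂/V₁)/ln(z₂/z₁) = ln(101.8/61.8)/ln(57.0/6.0) = 0.49911/2.25129 = 0.2217
Extrapolate from 57.0 m to 80.3 m: V₃ = 101.8 × (80.3/57.0)^0.2217 = 101.8 × 1.0789 = 109.8362 km/h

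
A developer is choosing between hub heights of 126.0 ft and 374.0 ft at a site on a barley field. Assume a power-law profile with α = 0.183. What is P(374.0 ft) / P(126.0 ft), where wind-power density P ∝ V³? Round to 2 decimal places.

1.82

Speed ratio: V_B/V_A = (z_B/z_A)^α = (374.0/126.0)^0.183 = (2.9683)^0.183 = 1.22030
Power-density ratio: P_B/P_A = (V_B/V_A)³ = (1.22030)³ = 1.81720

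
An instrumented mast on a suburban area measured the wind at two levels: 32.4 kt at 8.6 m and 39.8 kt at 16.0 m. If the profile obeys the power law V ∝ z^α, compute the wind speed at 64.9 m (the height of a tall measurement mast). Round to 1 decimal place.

First find α: α = ln(V₂/V₁)/ln(z₂/z₁) = ln(39.8/32.4)/ln(16.0/8.6) = 0.20571/0.62083 = 0.3313
Extrapolate from 16.0 m to 64.9 m: V₃ = 39.8 × (64.9/16.0)^0.3313 = 39.8 × 1.5904 = 63.2970 kt

63.3 kt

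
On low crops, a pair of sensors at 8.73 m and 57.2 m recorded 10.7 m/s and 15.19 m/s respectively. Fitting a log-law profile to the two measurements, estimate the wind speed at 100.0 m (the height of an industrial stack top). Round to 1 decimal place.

Log law: V ∝ ln(z/z₀). From the pair, with r = V₁/V₂ = 0.70441,
ln z₀ = (ln z₁ − r·ln z₂)/(1 − r) = (2.1668 − 0.70441×4.0466)/0.29559 = -2.3129 → z₀ = 0.09897 m
V₃ = V₁ · ln(z₃/z₀)/ln(z₁/z₀) = 10.7 × 6.9181/4.4797 = 16.5243 m/s

16.5 m/s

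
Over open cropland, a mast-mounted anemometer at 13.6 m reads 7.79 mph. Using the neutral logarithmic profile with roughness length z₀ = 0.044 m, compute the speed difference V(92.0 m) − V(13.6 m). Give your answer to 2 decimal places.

Log law: V₂ = V₁ · ln(z₂/z₀)/ln(z₁/z₀) = 7.79 × 7.6454/5.7336 = 10.3874 mph
ΔV = 10.3874 − 7.79 = 2.5974 mph

2.60 mph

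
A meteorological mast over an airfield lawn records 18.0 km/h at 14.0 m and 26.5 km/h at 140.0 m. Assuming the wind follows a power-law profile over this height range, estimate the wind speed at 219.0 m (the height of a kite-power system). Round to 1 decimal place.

28.6 km/h

First find α: α = ln(V₂/V₁)/ln(z₂/z₁) = ln(26.5/18.0)/ln(140.0/14.0) = 0.38677/2.30259 = 0.1680
Extrapolate from 140.0 m to 219.0 m: V₃ = 26.5 × (219.0/140.0)^0.1680 = 26.5 × 1.0781 = 28.5684 km/h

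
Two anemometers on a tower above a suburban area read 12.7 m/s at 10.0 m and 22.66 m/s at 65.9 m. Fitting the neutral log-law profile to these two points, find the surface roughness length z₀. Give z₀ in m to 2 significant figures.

z₀ ≈ 0.90 m

Log law: V(z) ∝ ln(z/z₀). With r = V₁/V₂ = 12.7/22.66 = 0.56046,
r · ln(z₂/z₀) = ln(z₁/z₀) ⇒ ln z₀ = (ln z₁ − r·ln z₂)/(1 − r)
ln z₀ = (2.30259 − 0.56046×4.18814) / 0.43954 = -0.1017
z₀ = exp(-0.1017) = 0.9033 m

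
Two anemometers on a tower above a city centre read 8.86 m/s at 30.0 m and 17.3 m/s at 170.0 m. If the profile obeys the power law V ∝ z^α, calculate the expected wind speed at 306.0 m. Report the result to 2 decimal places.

21.70 m/s

First find α: α = ln(V₂/V₁)/ln(z₂/z₁) = ln(17.3/8.86)/ln(170.0/30.0) = 0.66916/1.73460 = 0.3858
Extrapolate from 170.0 m to 306.0 m: V₃ = 17.3 × (306.0/170.0)^0.3858 = 17.3 × 1.2545 = 21.7032 m/s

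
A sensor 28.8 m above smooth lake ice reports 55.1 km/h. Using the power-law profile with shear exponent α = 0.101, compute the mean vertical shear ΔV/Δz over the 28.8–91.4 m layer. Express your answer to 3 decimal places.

Power law: V₂ = V₁ · (z₂/z₁)^α = 55.1 × (3.1736)^0.101 = 61.9168 km/h
ΔV/Δz = (61.9168 − 55.1)/(91.4 − 28.8) = 6.8168/62.6000 = 0.10889 km/h/m

0.109 km/h/m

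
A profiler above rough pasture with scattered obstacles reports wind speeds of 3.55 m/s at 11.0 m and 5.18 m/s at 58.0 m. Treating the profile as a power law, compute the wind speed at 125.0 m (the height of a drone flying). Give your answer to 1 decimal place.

6.2 m/s

First find α: α = ln(V₂/V₁)/ln(z₂/z₁) = ln(5.18/3.55)/ln(58.0/11.0) = 0.37786/1.66255 = 0.2273
Extrapolate from 58.0 m to 125.0 m: V₃ = 5.18 × (125.0/58.0)^0.2273 = 5.18 × 1.1907 = 6.1677 m/s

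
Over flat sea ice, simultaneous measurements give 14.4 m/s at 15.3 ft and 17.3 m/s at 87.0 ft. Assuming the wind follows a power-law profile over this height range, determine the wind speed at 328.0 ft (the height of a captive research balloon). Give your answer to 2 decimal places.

First find α: α = ln(V₂/V₁)/ln(z₂/z₁) = ln(17.3/14.4)/ln(87.0/15.3) = 0.18348/1.73806 = 0.1056
Extrapolate from 87.0 ft to 328.0 ft: V₃ = 17.3 × (328.0/87.0)^0.1056 = 17.3 × 1.1504 = 19.9017 m/s

19.90 m/s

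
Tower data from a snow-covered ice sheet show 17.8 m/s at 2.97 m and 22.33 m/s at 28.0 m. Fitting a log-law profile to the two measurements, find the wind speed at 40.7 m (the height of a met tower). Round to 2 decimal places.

Log law: V ∝ ln(z/z₀). From the pair, with r = V₁/V₂ = 0.79713,
ln z₀ = (ln z₁ − r·ln z₂)/(1 − r) = (1.0886 − 0.79713×3.3322)/0.20287 = -7.7275 → z₀ = 0.0004405 m
V₃ = V₁ · ln(z₃/z₀)/ln(z₁/z₀) = 17.8 × 11.4337/8.8161 = 23.0852 m/s

23.09 m/s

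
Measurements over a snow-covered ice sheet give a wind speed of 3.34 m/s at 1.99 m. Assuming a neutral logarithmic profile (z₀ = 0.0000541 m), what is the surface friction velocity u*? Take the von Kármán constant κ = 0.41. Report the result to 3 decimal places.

Log law: V(z) = (u*/κ) · ln(z/z₀) ⇒ u* = κ · V / ln(z/z₀)
u* = 0.41 × 3.34 / ln(1.99/0.0000541) = 0.41 × 3.34 / 10.5128
   = 1.3694 / 10.5128 = 0.1303 m/s

u* ≈ 0.130 m/s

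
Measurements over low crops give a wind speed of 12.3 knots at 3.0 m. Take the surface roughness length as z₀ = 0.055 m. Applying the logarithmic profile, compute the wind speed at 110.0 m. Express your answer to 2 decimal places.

23.38 knots

Log law: V(z) ∝ ln(z/z₀), so V₂/V₁ = ln(z₂/z₀) / ln(z₁/z₀).
ln(110.0/0.055) = 7.6009, ln(3.0/0.055) = 3.9990
V₂ = 12.3 × 7.6009/3.9990 = 12.3 × 1.9007 = 23.3784 knots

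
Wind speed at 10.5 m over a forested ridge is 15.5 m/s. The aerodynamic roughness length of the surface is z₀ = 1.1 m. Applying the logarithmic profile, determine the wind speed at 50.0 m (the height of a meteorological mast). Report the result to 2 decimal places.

26.22 m/s

Log law: V(z) ∝ ln(z/z₀), so V₂/V₁ = ln(z₂/z₀) / ln(z₁/z₀).
ln(50.0/1.1) = 3.8167, ln(10.5/1.1) = 2.2561
V₂ = 15.5 × 3.8167/2.2561 = 15.5 × 1.6918 = 26.2222 m/s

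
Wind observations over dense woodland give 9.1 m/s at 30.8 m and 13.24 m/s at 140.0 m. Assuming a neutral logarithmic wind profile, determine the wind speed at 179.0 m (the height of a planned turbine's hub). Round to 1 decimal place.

Log law: V ∝ ln(z/z₀). From the pair, with r = V₁/V₂ = 0.68731,
ln z₀ = (ln z₁ − r·ln z₂)/(1 − r) = (3.4275 − 0.68731×4.9416)/0.31269 = 0.0994 → z₀ = 1.104 m
V₃ = V₁ · ln(z₃/z₀)/ln(z₁/z₀) = 9.1 × 5.0880/3.3282 = 13.9119 m/s

13.9 m/s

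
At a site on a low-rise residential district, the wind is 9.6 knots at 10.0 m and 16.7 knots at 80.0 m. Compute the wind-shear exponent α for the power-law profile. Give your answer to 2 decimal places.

α ≈ 0.27

Power law: V₂/V₁ = (z₂/z₁)^α ⇒ α = ln(V₂/V₁) / ln(z₂/z₁)
α = ln(16.7/9.6) / ln(80.0/10.0) = ln(1.7396) / ln(8.0000)
  = 0.55365 / 2.07944 = 0.26625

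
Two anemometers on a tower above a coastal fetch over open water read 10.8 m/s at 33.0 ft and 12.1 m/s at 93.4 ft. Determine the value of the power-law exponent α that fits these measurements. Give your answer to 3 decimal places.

Power law: V₂/V₁ = (z₂/z₁)^α ⇒ α = ln(V₂/V₁) / ln(z₂/z₁)
α = ln(12.1/10.8) / ln(93.4/33.0) = ln(1.1204) / ln(2.8303)
  = 0.11366 / 1.04038 = 0.10925

α ≈ 0.109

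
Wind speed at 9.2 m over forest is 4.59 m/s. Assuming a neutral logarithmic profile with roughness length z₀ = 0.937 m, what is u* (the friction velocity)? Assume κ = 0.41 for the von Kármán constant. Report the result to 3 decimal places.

u* ≈ 0.824 m/s

Log law: V(z) = (u*/κ) · ln(z/z₀) ⇒ u* = κ · V / ln(z/z₀)
u* = 0.41 × 4.59 / ln(9.2/0.937) = 0.41 × 4.59 / 2.2843
   = 1.8819 / 2.2843 = 0.8238 m/s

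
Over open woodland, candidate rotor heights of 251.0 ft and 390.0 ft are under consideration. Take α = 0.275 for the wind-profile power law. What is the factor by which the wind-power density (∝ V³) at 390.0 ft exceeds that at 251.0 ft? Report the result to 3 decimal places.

Speed ratio: V_B/V_A = (z_B/z_A)^α = (390.0/251.0)^0.275 = (1.5538)^0.275 = 1.12884
Power-density ratio: P_B/P_A = (V_B/V_A)³ = (1.12884)³ = 1.43846

1.438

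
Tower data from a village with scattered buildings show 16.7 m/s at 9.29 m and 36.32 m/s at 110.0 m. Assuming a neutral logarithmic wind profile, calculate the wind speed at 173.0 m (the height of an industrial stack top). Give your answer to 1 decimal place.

Log law: V ∝ ln(z/z₀). From the pair, with r = V₁/V₂ = 0.45980,
ln z₀ = (ln z₁ − r·ln z₂)/(1 − r) = (2.2289 − 0.45980×4.7005)/0.54020 = 0.1252 → z₀ = 1.133 m
V₃ = V₁ · ln(z₃/z₀)/ln(z₁/z₀) = 16.7 × 5.0281/2.1037 = 39.9146 m/s

39.9 m/s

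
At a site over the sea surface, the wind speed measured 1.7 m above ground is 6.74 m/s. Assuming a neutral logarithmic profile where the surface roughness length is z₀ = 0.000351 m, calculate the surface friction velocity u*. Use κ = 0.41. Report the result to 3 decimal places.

Log law: V(z) = (u*/κ) · ln(z/z₀) ⇒ u* = κ · V / ln(z/z₀)
u* = 0.41 × 6.74 / ln(1.7/0.000351) = 0.41 × 6.74 / 8.4854
   = 2.7634 / 8.4854 = 0.3257 m/s

u* ≈ 0.326 m/s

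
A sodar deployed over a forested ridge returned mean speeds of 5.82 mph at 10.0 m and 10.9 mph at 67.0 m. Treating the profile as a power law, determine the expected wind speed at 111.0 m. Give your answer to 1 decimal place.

12.9 mph

First find α: α = ln(V₂/V₁)/ln(z₂/z₁) = ln(10.9/5.82)/ln(67.0/10.0) = 0.62746/1.90211 = 0.3299
Extrapolate from 67.0 m to 111.0 m: V₃ = 10.9 × (111.0/67.0)^0.3299 = 10.9 × 1.1812 = 12.8751 mph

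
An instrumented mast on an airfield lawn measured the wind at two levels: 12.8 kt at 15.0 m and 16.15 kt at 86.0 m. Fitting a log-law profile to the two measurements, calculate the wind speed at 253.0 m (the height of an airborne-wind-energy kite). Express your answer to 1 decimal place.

18.2 kt

Log law: V ∝ ln(z/z₀). From the pair, with r = V₁/V₂ = 0.79257,
ln z₀ = (ln z₁ − r·ln z₂)/(1 − r) = (2.7081 − 0.79257×4.4543)/0.20743 = -3.9644 → z₀ = 0.01898 m
V₃ = V₁ · ln(z₃/z₀)/ln(z₁/z₀) = 12.8 × 9.4978/6.6724 = 18.2200 kt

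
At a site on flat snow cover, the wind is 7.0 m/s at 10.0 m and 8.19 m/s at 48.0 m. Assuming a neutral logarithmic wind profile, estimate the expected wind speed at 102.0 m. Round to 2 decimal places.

Log law: V ∝ ln(z/z₀). From the pair, with r = V₁/V₂ = 0.85470,
ln z₀ = (ln z₁ − r·ln z₂)/(1 − r) = (2.3026 − 0.85470×3.8712)/0.14530 = -6.9246 → z₀ = 0.0009833 m
V₃ = V₁ · ln(z₃/z₀)/ln(z₁/z₀) = 7.0 × 11.5495/9.2272 = 8.7618 m/s

8.76 m/s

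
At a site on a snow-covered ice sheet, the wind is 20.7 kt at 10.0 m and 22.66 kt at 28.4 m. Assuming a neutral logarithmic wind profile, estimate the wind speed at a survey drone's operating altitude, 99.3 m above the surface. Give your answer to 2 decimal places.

25.01 kt

Log law: V ∝ ln(z/z₀). From the pair, with r = V₁/V₂ = 0.91350,
ln z₀ = (ln z₁ − r·ln z₂)/(1 − r) = (2.3026 − 0.91350×3.3464)/0.08650 = -8.7213 → z₀ = 0.0001631 m
V₃ = V₁ · ln(z₃/z₀)/ln(z₁/z₀) = 20.7 × 13.3194/11.0238 = 25.0105 kt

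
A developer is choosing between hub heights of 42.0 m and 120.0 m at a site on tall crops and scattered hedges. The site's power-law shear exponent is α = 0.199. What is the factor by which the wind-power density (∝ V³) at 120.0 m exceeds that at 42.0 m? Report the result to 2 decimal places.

1.87

Speed ratio: V_B/V_A = (z_B/z_A)^α = (120.0/42.0)^0.199 = (2.8571)^0.199 = 1.23234
Power-density ratio: P_B/P_A = (V_B/V_A)³ = (1.23234)³ = 1.87151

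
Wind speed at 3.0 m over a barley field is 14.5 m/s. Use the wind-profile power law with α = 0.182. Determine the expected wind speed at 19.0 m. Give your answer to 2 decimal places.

20.29 m/s

Power-law profile: V₂ = V₁ · (z₂/z₁)^α
V₂ = 14.5 × (19.0/3.0)^0.182 = 14.5 × (6.3333)^0.182
    = 14.5 × 1.3993 = 20.2892 m/s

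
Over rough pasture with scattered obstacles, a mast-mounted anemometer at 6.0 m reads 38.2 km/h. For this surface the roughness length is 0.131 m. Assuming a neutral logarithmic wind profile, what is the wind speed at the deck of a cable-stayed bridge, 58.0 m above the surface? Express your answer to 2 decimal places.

Log law: V(z) ∝ ln(z/z₀), so V₂/V₁ = ln(z₂/z₀) / ln(z₁/z₀).
ln(58.0/0.131) = 6.0930, ln(6.0/0.131) = 3.8243
V₂ = 38.2 × 6.0930/3.8243 = 38.2 × 1.5932 = 60.8612 km/h

60.86 km/h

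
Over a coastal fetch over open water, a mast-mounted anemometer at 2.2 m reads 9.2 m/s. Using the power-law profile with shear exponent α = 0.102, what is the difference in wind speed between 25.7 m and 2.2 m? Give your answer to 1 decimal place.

2.6 m/s

Power law: V₂ = V₁ · (z₂/z₁)^α = 9.2 × (11.6818)^0.102 = 11.8215 m/s
ΔV = 11.8215 − 9.2 = 2.6215 m/s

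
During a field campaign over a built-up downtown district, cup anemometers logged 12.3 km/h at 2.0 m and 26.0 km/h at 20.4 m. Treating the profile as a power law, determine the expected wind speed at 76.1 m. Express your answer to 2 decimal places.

First find α: α = ln(V₂/V₁)/ln(z₂/z₁) = ln(26.0/12.3)/ln(20.4/2.0) = 0.74850/2.32239 = 0.3223
Extrapolate from 20.4 m to 76.1 m: V₃ = 26.0 × (76.1/20.4)^0.3223 = 26.0 × 1.5285 = 39.7418 km/h

39.74 km/h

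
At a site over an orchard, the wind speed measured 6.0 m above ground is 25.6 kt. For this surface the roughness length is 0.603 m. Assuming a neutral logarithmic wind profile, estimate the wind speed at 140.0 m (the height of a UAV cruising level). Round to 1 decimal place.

60.7 kt

Log law: V(z) ∝ ln(z/z₀), so V₂/V₁ = ln(z₂/z₀) / ln(z₁/z₀).
ln(140.0/0.603) = 5.4475, ln(6.0/0.603) = 2.2976
V₂ = 25.6 × 5.4475/2.2976 = 25.6 × 2.3709 = 60.6962 kt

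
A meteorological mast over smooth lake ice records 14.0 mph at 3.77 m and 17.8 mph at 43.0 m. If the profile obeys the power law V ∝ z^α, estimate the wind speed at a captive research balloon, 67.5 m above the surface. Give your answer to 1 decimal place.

First find α: α = ln(V₂/V₁)/ln(z₂/z₁) = ln(17.8/14.0)/ln(43.0/3.77) = 0.24014/2.43413 = 0.0987
Extrapolate from 43.0 m to 67.5 m: V₃ = 17.8 × (67.5/43.0)^0.0987 = 17.8 × 1.0455 = 18.6097 mph

18.6 mph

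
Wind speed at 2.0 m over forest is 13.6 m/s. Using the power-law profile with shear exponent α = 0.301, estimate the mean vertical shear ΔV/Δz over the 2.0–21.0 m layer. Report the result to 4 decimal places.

Power law: V₂ = V₁ · (z₂/z₁)^α = 13.6 × (10.5000)^0.301 = 27.6005 m/s
ΔV/Δz = (27.6005 − 13.6)/(21.0 − 2.0) = 14.0005/19.0000 = 0.73687 m/s/m

0.7369 m/s/m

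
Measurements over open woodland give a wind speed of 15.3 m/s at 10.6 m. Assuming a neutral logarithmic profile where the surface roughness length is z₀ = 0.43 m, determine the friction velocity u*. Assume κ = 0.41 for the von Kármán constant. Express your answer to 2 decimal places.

Log law: V(z) = (u*/κ) · ln(z/z₀) ⇒ u* = κ · V / ln(z/z₀)
u* = 0.41 × 15.3 / ln(10.6/0.43) = 0.41 × 15.3 / 3.2048
   = 6.2730 / 3.2048 = 1.9574 m/s

u* ≈ 1.96 m/s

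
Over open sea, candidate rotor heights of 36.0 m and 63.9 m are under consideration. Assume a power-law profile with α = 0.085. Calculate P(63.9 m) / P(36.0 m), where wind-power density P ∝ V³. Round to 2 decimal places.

1.16

Speed ratio: V_B/V_A = (z_B/z_A)^α = (63.9/36.0)^0.085 = (1.7750)^0.085 = 1.04998
Power-density ratio: P_B/P_A = (V_B/V_A)³ = (1.04998)³ = 1.15757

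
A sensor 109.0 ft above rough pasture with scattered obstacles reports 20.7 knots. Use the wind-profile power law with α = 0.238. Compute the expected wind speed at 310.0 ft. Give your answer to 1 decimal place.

26.5 knots

Power-law profile: V₂ = V₁ · (z₂/z₁)^α
V₂ = 20.7 × (310.0/109.0)^0.238 = 20.7 × (2.8440)^0.238
    = 20.7 × 1.2824 = 26.5465 knots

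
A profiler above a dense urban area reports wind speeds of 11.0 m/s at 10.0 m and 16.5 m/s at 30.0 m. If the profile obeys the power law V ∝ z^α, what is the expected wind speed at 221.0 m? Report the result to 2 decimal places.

34.48 m/s

First find α: α = ln(V₂/V₁)/ln(z₂/z₁) = ln(16.5/11.0)/ln(30.0/10.0) = 0.40547/1.09861 = 0.3691
Extrapolate from 30.0 m to 221.0 m: V₃ = 16.5 × (221.0/30.0)^0.3691 = 16.5 × 2.0897 = 34.4800 m/s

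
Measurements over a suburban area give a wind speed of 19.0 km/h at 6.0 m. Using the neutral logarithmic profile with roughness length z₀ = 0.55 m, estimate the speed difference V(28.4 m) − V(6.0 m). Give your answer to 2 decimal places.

12.36 km/h

Log law: V₂ = V₁ · ln(z₂/z₀)/ln(z₁/z₀) = 19.0 × 3.9442/2.3896 = 31.3611 km/h
ΔV = 31.3611 − 19.0 = 12.3611 km/h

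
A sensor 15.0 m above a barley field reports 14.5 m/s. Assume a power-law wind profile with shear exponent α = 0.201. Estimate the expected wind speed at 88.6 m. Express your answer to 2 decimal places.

Power-law profile: V₂ = V₁ · (z₂/z₁)^α
V₂ = 14.5 × (88.6/15.0)^0.201 = 14.5 × (5.9067)^0.201
    = 14.5 × 1.4290 = 20.7209 m/s

20.72 m/s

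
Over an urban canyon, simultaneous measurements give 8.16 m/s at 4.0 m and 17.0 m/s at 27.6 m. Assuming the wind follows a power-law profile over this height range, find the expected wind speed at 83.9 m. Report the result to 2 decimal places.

25.94 m/s

First find α: α = ln(V₂/V₁)/ln(z₂/z₁) = ln(17.0/8.16)/ln(27.6/4.0) = 0.73397/1.93152 = 0.3800
Extrapolate from 27.6 m to 83.9 m: V₃ = 17.0 × (83.9/27.6)^0.3800 = 17.0 × 1.5257 = 25.9377 m/s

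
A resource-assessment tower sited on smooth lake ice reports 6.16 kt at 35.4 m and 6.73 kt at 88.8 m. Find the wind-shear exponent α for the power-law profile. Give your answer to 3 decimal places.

Power law: V₂/V₁ = (z₂/z₁)^α ⇒ α = ln(V₂/V₁) / ln(z₂/z₁)
α = ln(6.73/6.16) / ln(88.8/35.4) = ln(1.0925) / ln(2.5085)
  = 0.08850 / 0.91967 = 0.09623

α ≈ 0.096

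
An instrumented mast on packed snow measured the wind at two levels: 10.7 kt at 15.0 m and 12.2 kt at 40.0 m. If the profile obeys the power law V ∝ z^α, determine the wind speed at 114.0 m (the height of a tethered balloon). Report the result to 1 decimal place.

14.0 kt

First find α: α = ln(V₂/V₁)/ln(z₂/z₁) = ln(12.2/10.7)/ln(40.0/15.0) = 0.13119/0.98083 = 0.1338
Extrapolate from 40.0 m to 114.0 m: V₃ = 12.2 × (114.0/40.0)^0.1338 = 12.2 × 1.1504 = 14.0345 kt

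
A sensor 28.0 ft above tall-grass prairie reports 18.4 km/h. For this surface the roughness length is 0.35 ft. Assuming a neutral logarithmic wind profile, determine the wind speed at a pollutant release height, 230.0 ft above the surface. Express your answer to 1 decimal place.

Log law: V(z) ∝ ln(z/z₀), so V₂/V₁ = ln(z₂/z₀) / ln(z₁/z₀).
ln(230.0/0.35) = 6.4879, ln(28.0/0.35) = 4.3820
V₂ = 18.4 × 6.4879/4.3820 = 18.4 × 1.4806 = 27.2425 km/h

27.2 km/h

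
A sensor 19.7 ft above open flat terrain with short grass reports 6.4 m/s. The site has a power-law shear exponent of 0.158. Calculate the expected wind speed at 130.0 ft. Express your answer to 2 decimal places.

8.62 m/s

Power-law profile: V₂ = V₁ · (z₂/z₁)^α
V₂ = 6.4 × (130.0/19.7)^0.158 = 6.4 × (6.5990)^0.158
    = 6.4 × 1.3473 = 8.6230 m/s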